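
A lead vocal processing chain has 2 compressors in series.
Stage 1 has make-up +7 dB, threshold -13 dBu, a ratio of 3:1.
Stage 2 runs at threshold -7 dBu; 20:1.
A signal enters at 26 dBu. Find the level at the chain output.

Stage 1: overshoot 39 dB → 39/3 = 13 dB → 0 dBu; +7 dB make-up → 7 dBu.
Stage 2: 7 dBu is 14 dB over -7 dBu; at 20:1 that becomes 0.7 dB over, giving -6.3 dBu.

-6.3 dBu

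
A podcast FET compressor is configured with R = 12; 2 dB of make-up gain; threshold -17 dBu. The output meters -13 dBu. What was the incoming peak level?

7 dBu

Before make-up, the level was -13 − 2 = -15 dBu.
Post-compression overshoot = -15 − (-17) = 2 dB.
Input overshoot = R × output overshoot = 24 dB → input = -17 + 24 = 7 dBu.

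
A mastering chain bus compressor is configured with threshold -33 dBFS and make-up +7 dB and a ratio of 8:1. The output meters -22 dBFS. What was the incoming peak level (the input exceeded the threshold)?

Stripping the +7 dB make-up gives -29 dBFS at the gain stage.
Post-compression overshoot = -29 − (-33) = 4 dB.
Input overshoot = R × output overshoot = 32 dB → input = -33 + 32 = -1 dBFS.

-1 dBFS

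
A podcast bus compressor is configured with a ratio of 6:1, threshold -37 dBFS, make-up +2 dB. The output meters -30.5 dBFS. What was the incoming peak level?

Before make-up, the level was -30.5 − 2 = -32.5 dBFS.
Post-compression overshoot = -32.5 − (-37) = 4.5 dB.
Before 6:1 compression the overshoot was 4.5 × 6 = 27 dB, so input = -37 + 27 = -10 dBFS.

-10 dBFS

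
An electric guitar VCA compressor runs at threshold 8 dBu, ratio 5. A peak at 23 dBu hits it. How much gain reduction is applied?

12 dB

The signal is 15 dB above threshold.
At 5:1, output sits 15/5 = 3 dB above threshold.
Gain reduction = 15 − 3 = 12 dB.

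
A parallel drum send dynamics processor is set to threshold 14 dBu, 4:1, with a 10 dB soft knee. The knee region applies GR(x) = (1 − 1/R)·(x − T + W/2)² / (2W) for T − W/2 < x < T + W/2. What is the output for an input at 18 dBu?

14.9625 dBu

x − T + W/2 = 18 − 14 + 5 = 9.
GR = (1 − 1/4) × 9² / 20 = 0.75 × 81 / 20 = 3.0375 dB.
Output = 18 − 3.0375 = 14.9625 dBu.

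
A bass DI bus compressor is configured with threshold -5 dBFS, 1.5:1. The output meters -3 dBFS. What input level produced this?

-2 dBFS

That's 2 dB above the -5 dBFS threshold.
Undo the ratio: input overshoot = 2 × 1.5 = 3 dB, giving input = -2 dBFS.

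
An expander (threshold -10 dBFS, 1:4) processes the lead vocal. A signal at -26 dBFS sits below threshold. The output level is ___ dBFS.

Undershoot = (-10) − (-26) = 16 dB.
At 1:4, that expands to 64 dB under threshold.
Output = -10 − 64 = -74 dBFS.

-74 dBFS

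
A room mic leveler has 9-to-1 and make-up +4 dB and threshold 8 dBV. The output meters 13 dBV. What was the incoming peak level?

Before make-up, the level was 13 − 4 = 9 dBV.
Post-compression overshoot = 9 − 8 = 1 dB.
Before 9:1 compression the overshoot was 1 × 9 = 9 dB, so input = 8 + 9 = 17 dBV.

17 dBV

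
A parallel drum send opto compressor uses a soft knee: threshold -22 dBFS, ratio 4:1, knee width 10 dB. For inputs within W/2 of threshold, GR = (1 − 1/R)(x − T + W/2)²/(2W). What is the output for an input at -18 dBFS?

-21.0375 dBFS

x − T + W/2 = -18 − (-22) + 5 = 9.
GR = (1 − 1/4) × 9² / 20 = 0.75 × 81 / 20 = 3.0375 dB.
Output = -18 − 3.0375 = -21.0375 dBFS.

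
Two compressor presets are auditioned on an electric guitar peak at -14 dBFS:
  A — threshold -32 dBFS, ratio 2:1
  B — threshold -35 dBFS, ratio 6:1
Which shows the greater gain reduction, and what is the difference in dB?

A: 18 dB over, compressed to 9 dB over, so 9 dB of GR.
B: 21 dB over, compressed to 3.5 dB over, so 17.5 dB of GR.
B applies 8.5 dB more gain reduction.

B, by 8.5 dB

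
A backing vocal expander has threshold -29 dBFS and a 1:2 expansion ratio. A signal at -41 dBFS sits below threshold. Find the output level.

The input is 12 dB below the -29 dBFS threshold.
A 1:2 expander multiplies undershoot by 2: 12 × 2 = 24 dB below threshold.
Output = -29 − 24 = -53 dBFS.

-53 dBFS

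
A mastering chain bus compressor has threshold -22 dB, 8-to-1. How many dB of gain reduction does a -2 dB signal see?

The signal is 20 dB above threshold.
At 8:1, output sits 20/8 = 2.5 dB above threshold.
Gain reduction = 20 − 2.5 = 17.5 dB.

17.5 dB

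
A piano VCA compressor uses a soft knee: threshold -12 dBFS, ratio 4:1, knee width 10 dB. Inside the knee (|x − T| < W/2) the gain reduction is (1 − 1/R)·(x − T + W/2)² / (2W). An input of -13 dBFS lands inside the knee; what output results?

-13.6 dBFS

x − T + W/2 = -13 − (-12) + 5 = 4.
GR = (1 − 1/4) × 4² / 20 = 0.75 × 16 / 20 = 0.6 dB.
Output = -13 − 0.6 = -13.6 dBFS.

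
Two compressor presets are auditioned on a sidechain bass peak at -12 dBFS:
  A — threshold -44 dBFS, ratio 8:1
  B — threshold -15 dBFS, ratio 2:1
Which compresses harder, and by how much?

A, by 26.5 dB

A: 32 dB over, compressed to 4 dB over, so 28 dB of GR.
B: 3 dB over, compressed to 1.5 dB over, so 1.5 dB of GR.
A applies 26.5 dB more gain reduction.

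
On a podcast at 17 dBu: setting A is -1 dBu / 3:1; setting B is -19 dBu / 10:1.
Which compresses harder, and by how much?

A: GR = 18 − 18/3 = 12 dB.
B: GR = 36 − 36/10 = 32.4 dB.
B reduces 20.4 dB more.

B, by 20.4 dB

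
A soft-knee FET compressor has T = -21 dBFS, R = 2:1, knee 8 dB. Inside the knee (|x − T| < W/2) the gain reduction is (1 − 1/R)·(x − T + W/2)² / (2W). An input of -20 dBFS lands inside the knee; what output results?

x − T + W/2 = -20 − (-21) + 4 = 5.
GR = (1 − 1/2) × 5² / 16 = 0.5 × 25 / 16 = 0.78125 dB.
Output = -20 − 0.78125 = -20.78125 dBFS.

-20.78125 dBFS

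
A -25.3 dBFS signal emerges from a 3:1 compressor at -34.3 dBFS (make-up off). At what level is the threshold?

Input is 13.5 dB above T (since output overshoot × R = input overshoot: (-34.3 − T)·3 = -25.3 − T gives T = -38.8 dBFS).
Check: -38.8 + (-25.3 − (-38.8))/3 = -38.8 + 4.5 = -34.3 dBFS. ✓

-38.8 dBFS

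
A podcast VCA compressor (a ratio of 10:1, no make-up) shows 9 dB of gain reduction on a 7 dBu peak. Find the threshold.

Let T be the threshold. Output overshoot = (input overshoot)/R, so -2 − T = (7 − T)/10.
10·(-2 − T) = 7 − T → 9·T = -20 − 7 = -27.
T = -27/9 = -3 dBu.

-3 dBu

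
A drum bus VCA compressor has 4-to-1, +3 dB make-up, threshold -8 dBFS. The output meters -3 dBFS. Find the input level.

0 dBFS

Stripping the +3 dB make-up gives -6 dBFS at the gain stage.
That's 2 dB above the -8 dBFS threshold.
Before 4:1 compression the overshoot was 2 × 4 = 8 dB, so input = -8 + 8 = 0 dBFS.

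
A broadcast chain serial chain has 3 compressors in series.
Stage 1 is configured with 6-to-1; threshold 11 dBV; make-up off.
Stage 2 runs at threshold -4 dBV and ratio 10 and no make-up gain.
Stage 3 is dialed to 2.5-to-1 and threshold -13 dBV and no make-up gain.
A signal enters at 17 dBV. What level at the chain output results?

Stage 1: overshoot 6 dB → 6/6 = 1 dB → 12 dBV.
Stage 2: 12 dBV is 16 dB over -4 dBV; at 10:1 that becomes 1.6 dB over, giving -2.4 dBV.
Stage 3: -2.4 dBV is 10.6 dB over -13 dBV; at 2.5:1 that becomes 4.24 dB over, giving -8.76 dBV.

-8.76 dBV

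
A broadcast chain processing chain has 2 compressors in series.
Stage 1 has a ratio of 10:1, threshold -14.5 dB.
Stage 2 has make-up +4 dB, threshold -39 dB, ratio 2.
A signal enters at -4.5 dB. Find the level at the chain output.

-22.25 dB

Stage 1: overshoot 10 dB → 10/10 = 1 dB → -13.5 dB.
Stage 2: -13.5 dB is 25.5 dB over -39 dB; at 2:1 that becomes 12.75 dB over, giving -26.25 dB; +4 dB make-up → -22.25 dB.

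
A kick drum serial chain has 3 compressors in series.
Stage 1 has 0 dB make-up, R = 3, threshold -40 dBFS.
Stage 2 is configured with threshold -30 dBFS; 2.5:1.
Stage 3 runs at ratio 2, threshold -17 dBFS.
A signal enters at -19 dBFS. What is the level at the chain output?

Stage 1: 21 dB above -40 dBFS, reduced 3:1 to 7 dB above → -33 dBFS.
Stage 2: below threshold (-33 ≤ -30); passes unchanged; output -33 dBFS.
Stage 3: below threshold (-33 ≤ -17); passes unchanged; output -33 dBFS.

-33 dBFS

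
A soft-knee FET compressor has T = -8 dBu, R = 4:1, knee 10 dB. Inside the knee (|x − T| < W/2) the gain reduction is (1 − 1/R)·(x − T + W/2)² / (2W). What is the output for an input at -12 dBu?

-12.0375 dBu

x − T + W/2 = -12 − (-8) + 5 = 1.
GR = (1 − 1/4) × 1² / 20 = 0.75 × 1 / 20 = 0.0375 dB.
Output = -12 − 0.0375 = -12.0375 dBu.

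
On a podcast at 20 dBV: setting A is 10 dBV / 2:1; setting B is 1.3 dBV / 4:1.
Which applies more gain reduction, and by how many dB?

B, by 9.025 dB

A: 10 dB over, compressed to 5 dB over, so 5 dB of GR.
B: 18.7 dB over, compressed to 4.675 dB over, so 14.025 dB of GR.
Difference: 9.025 dB in favour of B.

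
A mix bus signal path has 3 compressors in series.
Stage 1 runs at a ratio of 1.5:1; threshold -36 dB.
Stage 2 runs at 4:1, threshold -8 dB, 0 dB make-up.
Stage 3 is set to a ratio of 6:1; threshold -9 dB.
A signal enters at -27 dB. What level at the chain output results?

-30 dB

Stage 1: 9 dB above -36 dB, reduced 1.5:1 to 6 dB above → -30 dB.
Stage 2: -30 dB ≤ -8 dB, so stage 2 doesn't engage; output -30 dB.
Stage 3: -30 dB ≤ -9 dB, so stage 3 doesn't engage; output -30 dB.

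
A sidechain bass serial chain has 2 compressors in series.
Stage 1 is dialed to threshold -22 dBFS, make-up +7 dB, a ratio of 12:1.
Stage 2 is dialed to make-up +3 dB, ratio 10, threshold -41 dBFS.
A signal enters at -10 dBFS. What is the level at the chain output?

Stage 1: -10 dBFS is 12 dB over -22 dBFS; at 12:1 that becomes 1 dB over, giving -21 dBFS; +7 dB make-up → -14 dBFS.
Stage 2: 27 dB above -41 dBFS, reduced 10:1 to 2.7 dB above → -38.3 dBFS; +3 dB make-up → -35.3 dBFS.

-35.3 dBFS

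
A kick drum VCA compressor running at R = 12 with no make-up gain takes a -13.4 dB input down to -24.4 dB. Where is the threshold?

Input is 12 dB above T (since output overshoot × R = input overshoot: (-24.4 − T)·12 = -13.4 − T gives T = -25.4 dB).
Check: -25.4 + (-13.4 − (-25.4))/12 = -25.4 + 1 = -24.4 dB. ✓

-25.4 dB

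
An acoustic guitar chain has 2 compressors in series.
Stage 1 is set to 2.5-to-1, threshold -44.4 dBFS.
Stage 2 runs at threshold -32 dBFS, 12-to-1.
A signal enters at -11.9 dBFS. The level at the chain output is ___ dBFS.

Stage 1: -11.9 dBFS is 32.5 dB over -44.4 dBFS; at 2.5:1 that becomes 13 dB over, giving -31.4 dBFS.
Stage 2: -31.4 dBFS is 0.6 dB over -32 dBFS; at 12:1 that becomes 0.05 dB over, giving -31.95 dBFS.

-31.95 dBFS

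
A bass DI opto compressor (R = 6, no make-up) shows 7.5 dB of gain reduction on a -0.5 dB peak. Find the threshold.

-9.5 dB

Gain reduction = -0.5 − (-8) = 7.5 dB; output overshoot = GR / (R − 1) = 7.5 / 5 = 1.5 dB.
Threshold = output − output overshoot = -8 − 1.5 = -9.5 dB.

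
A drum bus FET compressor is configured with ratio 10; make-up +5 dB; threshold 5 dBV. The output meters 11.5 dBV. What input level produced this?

Remove make-up: 11.5 − 5 = 6.5 dBV.
That's 1.5 dB above the 5 dBV threshold.
Input overshoot = R × output overshoot = 15 dB → input = 5 + 15 = 20 dBV.

20 dBV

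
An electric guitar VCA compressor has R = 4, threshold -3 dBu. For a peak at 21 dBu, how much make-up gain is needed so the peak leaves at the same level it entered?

18 dB

Without make-up, output = threshold + overshoot/4 = -3 + 6 = 3 dBu.
Gap to target: 18 dB.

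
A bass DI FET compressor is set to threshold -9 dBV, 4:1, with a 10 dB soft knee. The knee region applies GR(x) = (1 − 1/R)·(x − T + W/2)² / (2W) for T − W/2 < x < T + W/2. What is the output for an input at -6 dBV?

-8.4 dBV

x − T + W/2 = -6 − (-9) + 5 = 8.
GR = (1 − 1/4) × 8² / 20 = 0.75 × 64 / 20 = 2.4 dB.
Output = -6 − 2.4 = -8.4 dBV.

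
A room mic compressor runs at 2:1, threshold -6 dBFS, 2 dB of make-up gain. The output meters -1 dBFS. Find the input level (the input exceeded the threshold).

0 dBFS

Stripping the +2 dB make-up gives -3 dBFS at the gain stage.
That's 3 dB above the -6 dBFS threshold.
Before 2:1 compression the overshoot was 3 × 2 = 6 dB, so input = -6 + 6 = 0 dBFS.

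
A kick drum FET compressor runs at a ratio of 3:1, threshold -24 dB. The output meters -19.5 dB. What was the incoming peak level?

Post-compression overshoot = -19.5 − (-24) = 4.5 dB.
Undo the ratio: input overshoot = 4.5 × 3 = 13.5 dB, giving input = -10.5 dB.

-10.5 dB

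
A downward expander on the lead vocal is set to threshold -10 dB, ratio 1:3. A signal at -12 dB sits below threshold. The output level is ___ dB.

The input is 2 dB below the -10 dB threshold.
A 1:3 expander multiplies undershoot by 3: 2 × 3 = 6 dB below threshold.
Output = -10 − 6 = -16 dB.

-16 dB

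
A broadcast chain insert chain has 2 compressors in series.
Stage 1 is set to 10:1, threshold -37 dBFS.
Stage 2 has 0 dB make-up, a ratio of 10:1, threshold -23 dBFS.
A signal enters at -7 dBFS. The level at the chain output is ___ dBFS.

Stage 1: overshoot 30 dB → 30/10 = 3 dB → -34 dBFS.
Stage 2: -34 dBFS ≤ -23 dBFS, so stage 2 doesn't engage; output -34 dBFS.

-34 dBFS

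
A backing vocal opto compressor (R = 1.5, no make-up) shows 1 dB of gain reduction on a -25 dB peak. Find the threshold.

-28 dB

Input is 3 dB above T (since output overshoot × R = input overshoot: (-26 − T)·1.5 = -25 − T gives T = -28 dB).
Check: -28 + (-25 − (-28))/1.5 = -28 + 2 = -26 dB. ✓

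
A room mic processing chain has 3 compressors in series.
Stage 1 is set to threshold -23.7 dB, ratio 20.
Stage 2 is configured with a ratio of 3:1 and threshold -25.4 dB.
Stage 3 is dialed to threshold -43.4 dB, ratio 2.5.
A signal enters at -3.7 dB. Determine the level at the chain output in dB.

-35.84 dB

Stage 1: 20 dB above -23.7 dB, reduced 20:1 to 1 dB above → -22.7 dB.
Stage 2: -22.7 dB is 2.7 dB over -25.4 dB; at 3:1 that becomes 0.9 dB over, giving -24.5 dB.
Stage 3: overshoot 18.9 dB → 18.9/2.5 = 7.56 dB → -35.84 dB.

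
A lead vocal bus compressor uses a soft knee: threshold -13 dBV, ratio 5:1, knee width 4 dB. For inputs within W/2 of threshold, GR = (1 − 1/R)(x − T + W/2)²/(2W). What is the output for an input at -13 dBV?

x − T + W/2 = -13 − (-13) + 2 = 2.
GR = (1 − 1/5) × 2² / 8 = 0.8 × 4 / 8 = 0.4 dB.
Output = -13 − 0.4 = -13.4 dBV.

-13.4 dBV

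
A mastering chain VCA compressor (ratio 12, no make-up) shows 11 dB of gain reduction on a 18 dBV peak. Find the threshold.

Gain reduction = 18 − 7 = 11 dB; output overshoot = GR / (R − 1) = 11 / 11 = 1 dB.
Threshold = output − output overshoot = 7 − 1 = 6 dBV.

6 dBV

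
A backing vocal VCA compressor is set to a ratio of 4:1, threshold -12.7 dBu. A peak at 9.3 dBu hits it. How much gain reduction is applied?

The signal is 22 dB above threshold.
A 4:1 ratio leaves 5.5 dB of that excess.
So the signal is attenuated by 22 − 5.5 = 16.5 dB.

16.5 dB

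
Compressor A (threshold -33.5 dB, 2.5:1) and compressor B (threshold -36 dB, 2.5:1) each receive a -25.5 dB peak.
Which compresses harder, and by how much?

A: overshoot 8 dB → output overshoot 3.2 dB → GR 4.8 dB.
B: overshoot 10.5 dB → output overshoot 4.2 dB → GR 6.3 dB.
B reduces 1.5 dB more.

B, by 1.5 dB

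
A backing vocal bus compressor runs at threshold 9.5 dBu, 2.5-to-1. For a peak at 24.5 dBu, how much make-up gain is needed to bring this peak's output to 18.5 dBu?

3 dB

The peak compresses to 9.5 + 15/2.5 = 15.5 dBu.
To reach 18.5 dBu requires 18.5 − 15.5 = 3 dB of make-up.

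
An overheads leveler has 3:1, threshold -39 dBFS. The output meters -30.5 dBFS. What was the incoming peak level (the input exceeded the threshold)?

-13.5 dBFS

The compressed level sits -30.5 − (-39) = 8.5 dB over threshold.
Before 3:1 compression the overshoot was 8.5 × 3 = 25.5 dB, so input = -39 + 25.5 = -13.5 dBFS.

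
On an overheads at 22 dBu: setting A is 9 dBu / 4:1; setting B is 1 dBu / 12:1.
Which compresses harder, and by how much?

B, by 9.5 dB

A: GR = 13 − 13/4 = 9.75 dB.
B: GR = 21 − 21/12 = 19.25 dB.
B applies 9.5 dB more gain reduction.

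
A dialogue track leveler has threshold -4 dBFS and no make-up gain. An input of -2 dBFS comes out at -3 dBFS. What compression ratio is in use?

Input overshoot = -2 − (-4) = 2 dB; output overshoot = -3 − (-4) = 1 dB.
Ratio = 2 / 1 = 2.

2:1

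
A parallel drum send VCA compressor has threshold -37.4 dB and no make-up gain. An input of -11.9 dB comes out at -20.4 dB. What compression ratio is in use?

1.5:1

Input overshoot = -11.9 − (-37.4) = 25.5 dB; output overshoot = -20.4 − (-37.4) = 17 dB.
Ratio = 25.5 / 17 = 1.5.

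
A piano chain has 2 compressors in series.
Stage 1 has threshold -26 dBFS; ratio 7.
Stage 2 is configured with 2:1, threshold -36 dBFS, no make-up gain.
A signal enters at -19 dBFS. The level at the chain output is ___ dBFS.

Stage 1: -19 dBFS is 7 dB over -26 dBFS; at 7:1 that becomes 1 dB over, giving -25 dBFS.
Stage 2: -25 dBFS is 11 dB over -36 dBFS; at 2:1 that becomes 5.5 dB over, giving -30.5 dBFS.

-30.5 dBFS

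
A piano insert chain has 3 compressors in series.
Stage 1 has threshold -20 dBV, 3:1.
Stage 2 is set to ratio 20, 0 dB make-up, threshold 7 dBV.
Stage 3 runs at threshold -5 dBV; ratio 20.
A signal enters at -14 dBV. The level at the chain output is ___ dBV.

Stage 1: overshoot 6 dB → 6/3 = 2 dB → -18 dBV.
Stage 2: below threshold (-18 ≤ 7); passes unchanged; output -18 dBV.
Stage 3: -18 dBV ≤ -5 dBV, so stage 3 doesn't engage; output -18 dBV.

-18 dBV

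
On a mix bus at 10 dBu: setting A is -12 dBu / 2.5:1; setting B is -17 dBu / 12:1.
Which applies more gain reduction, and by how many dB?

A: GR = 22 − 22/2.5 = 13.2 dB.
B: GR = 27 − 27/12 = 24.75 dB.
Difference: 11.55 dB in favour of B.

B, by 11.55 dB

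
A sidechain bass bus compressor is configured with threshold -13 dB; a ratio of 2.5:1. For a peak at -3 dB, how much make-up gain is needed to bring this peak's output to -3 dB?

6 dB

Overshoot 10 dB → 10/2.5 = 4 dB after compression, so the compressed level is -13 + 4 = -9 dB.
Make-up = target − compressed = -3 − (-9) = 6 dB.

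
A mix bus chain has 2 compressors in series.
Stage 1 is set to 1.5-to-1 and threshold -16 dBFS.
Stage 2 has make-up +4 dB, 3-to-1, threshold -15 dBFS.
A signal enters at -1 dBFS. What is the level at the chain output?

-8 dBFS

Stage 1: 15 dB above -16 dBFS, reduced 1.5:1 to 10 dB above → -6 dBFS.
Stage 2: -6 dBFS is 9 dB over -15 dBFS; at 3:1 that becomes 3 dB over, giving -12 dBFS; +4 dB make-up → -8 dBFS.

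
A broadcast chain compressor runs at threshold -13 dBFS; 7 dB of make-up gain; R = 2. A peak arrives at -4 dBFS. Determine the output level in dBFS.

-1.5 dBFS

The input is 9 dB above the -13 dBFS threshold.
The 9 dB excess becomes 4.5 dB after 2:1 reduction.
Output = -13 + 4.5 = -8.5 dBFS; make-up adds 7 dB, giving -1.5 dBFS.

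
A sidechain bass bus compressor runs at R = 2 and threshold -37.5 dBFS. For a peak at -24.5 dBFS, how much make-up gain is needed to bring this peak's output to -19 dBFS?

12 dB

Without make-up, output = threshold + overshoot/2 = -37.5 + 6.5 = -31 dBFS.
Gap to target: 12 dB.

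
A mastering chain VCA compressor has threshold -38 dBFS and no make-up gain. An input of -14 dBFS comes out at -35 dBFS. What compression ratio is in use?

Input overshoot = -14 − (-38) = 24 dB; output overshoot = -35 − (-38) = 3 dB.
Ratio = 24 / 3 = 8.

8:1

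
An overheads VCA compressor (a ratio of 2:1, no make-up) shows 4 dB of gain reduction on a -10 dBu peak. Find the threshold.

-18 dBu

Input is 8 dB above T (since output overshoot × R = input overshoot: (-14 − T)·2 = -10 − T gives T = -18 dBu).
Check: -18 + (-10 − (-18))/2 = -18 + 4 = -14 dBu. ✓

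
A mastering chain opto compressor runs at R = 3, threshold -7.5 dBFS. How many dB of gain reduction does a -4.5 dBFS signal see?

-4.5 dBFS exceeds the threshold by 3 dB.
A 3:1 ratio leaves 1 dB of that excess.
Gain reduction = 3 − 1 = 2 dB.

2 dB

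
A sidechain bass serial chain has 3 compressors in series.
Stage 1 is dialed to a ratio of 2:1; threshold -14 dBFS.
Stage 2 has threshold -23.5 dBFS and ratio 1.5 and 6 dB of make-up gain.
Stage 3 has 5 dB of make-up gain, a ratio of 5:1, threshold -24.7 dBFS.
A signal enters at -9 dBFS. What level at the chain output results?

Stage 1: 5 dB above -14 dBFS, reduced 2:1 to 2.5 dB above → -11.5 dBFS.
Stage 2: overshoot 12 dB → 12/1.5 = 8 dB → -15.5 dBFS; +6 dB make-up → -9.5 dBFS.
Stage 3: overshoot 15.2 dB → 15.2/5 = 3.04 dB → -21.66 dBFS; +5 dB make-up → -16.66 dBFS.

-16.66 dBFS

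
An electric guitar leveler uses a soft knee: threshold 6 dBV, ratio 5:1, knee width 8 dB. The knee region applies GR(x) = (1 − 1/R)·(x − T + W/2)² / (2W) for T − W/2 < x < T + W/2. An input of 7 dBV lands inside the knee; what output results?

x − T + W/2 = 7 − 6 + 4 = 5.
GR = (1 − 1/5) × 5² / 16 = 0.8 × 25 / 16 = 1.25 dB.
Output = 7 − 1.25 = 5.75 dBV.

5.75 dBV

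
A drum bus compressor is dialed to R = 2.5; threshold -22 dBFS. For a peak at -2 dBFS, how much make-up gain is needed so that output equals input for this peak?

12 dB

The peak compresses to -22 + 20/2.5 = -14 dBFS.
To reach -2 dBFS requires -2 − (-14) = 12 dB of make-up.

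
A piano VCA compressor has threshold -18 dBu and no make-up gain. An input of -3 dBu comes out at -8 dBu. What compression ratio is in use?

1.5:1

Input overshoot = -3 − (-18) = 15 dB; output overshoot = -8 − (-18) = 10 dB.
Ratio = 15 / 10 = 1.5.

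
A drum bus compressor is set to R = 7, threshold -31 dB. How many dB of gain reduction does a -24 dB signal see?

-24 dB exceeds the threshold by 7 dB.
A 7:1 ratio leaves 1 dB of that excess.
GR = overshoot in − overshoot out = 7 − 1 = 6 dB.

6 dB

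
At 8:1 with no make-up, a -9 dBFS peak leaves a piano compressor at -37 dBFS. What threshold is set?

-41 dBFS

Let T be the threshold. Output overshoot = (input overshoot)/R, so -37 − T = (-9 − T)/8.
8·(-37 − T) = -9 − T → 7·T = -296 − (-9) = -287.
T = -287/7 = -41 dBFS.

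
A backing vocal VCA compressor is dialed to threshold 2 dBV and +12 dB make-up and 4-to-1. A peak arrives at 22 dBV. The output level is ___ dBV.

19 dBV

22 dBV sits 20 dB over threshold.
At 4:1 the overshoot is divided by 4, leaving 5 dB above threshold.
That puts the output at 7 dBV; make-up adds 12 dB, giving 19 dBV.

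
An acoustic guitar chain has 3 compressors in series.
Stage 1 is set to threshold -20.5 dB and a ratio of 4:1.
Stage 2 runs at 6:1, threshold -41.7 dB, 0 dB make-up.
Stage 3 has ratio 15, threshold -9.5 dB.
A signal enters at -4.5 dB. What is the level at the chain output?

Stage 1: 16 dB above -20.5 dB, reduced 4:1 to 4 dB above → -16.5 dB.
Stage 2: -16.5 dB is 25.2 dB over -41.7 dB; at 6:1 that becomes 4.2 dB over, giving -37.5 dB.
Stage 3: below threshold (-37.5 ≤ -9.5); passes unchanged; output -37.5 dB.

-37.5 dB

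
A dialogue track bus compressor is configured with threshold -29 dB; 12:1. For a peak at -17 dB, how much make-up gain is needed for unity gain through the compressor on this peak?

11 dB

Overshoot 12 dB → 12/12 = 1 dB after compression, so the compressed level is -29 + 1 = -28 dB.
Make-up = target − compressed = -17 − (-28) = 11 dB.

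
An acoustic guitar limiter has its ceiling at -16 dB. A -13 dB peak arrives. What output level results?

-16 dB

At ∞:1, everything above -16 dB is held at the ceiling.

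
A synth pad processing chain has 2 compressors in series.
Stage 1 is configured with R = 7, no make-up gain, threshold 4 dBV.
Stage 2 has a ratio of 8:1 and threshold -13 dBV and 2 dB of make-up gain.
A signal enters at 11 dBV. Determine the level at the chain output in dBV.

-8.75 dBV

Stage 1: 11 dBV is 7 dB over 4 dBV; at 7:1 that becomes 1 dB over, giving 5 dBV.
Stage 2: 5 dBV is 18 dB over -13 dBV; at 8:1 that becomes 2.25 dB over, giving -10.75 dBV; +2 dB make-up → -8.75 dBV.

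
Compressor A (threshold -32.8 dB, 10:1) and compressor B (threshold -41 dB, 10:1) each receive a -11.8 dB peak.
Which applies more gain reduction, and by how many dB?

A: 21 dB over, compressed to 2.1 dB over, so 18.9 dB of GR.
B: 29.2 dB over, compressed to 2.92 dB over, so 26.28 dB of GR.
B reduces 7.38 dB more.

B, by 7.38 dB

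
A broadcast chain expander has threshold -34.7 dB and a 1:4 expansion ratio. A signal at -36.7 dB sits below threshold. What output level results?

The input is 2 dB below the -34.7 dB threshold.
A 1:4 expander multiplies undershoot by 4: 2 × 4 = 8 dB below threshold.
Output = -34.7 − 8 = -42.7 dB.

-42.7 dB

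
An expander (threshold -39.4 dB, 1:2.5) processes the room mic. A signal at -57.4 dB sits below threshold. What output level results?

-84.4 dB

The input is 18 dB below the -39.4 dB threshold.
A 1:2.5 expander multiplies undershoot by 2.5: 18 × 2.5 = 45 dB below threshold.
Output = -39.4 − 45 = -84.4 dB.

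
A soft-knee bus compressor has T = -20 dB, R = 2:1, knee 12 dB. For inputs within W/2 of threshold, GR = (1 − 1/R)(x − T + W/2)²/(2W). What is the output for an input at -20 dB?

x − T + W/2 = -20 − (-20) + 6 = 6.
GR = (1 − 1/2) × 6² / 24 = 0.5 × 36 / 24 = 0.75 dB.
Output = -20 − 0.75 = -20.75 dB.

-20.75 dB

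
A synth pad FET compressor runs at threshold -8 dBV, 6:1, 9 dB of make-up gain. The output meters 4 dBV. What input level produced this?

10 dBV

Stripping the +9 dB make-up gives -5 dBV at the gain stage.
Post-compression overshoot = -5 − (-8) = 3 dB.
Before 6:1 compression the overshoot was 3 × 6 = 18 dB, so input = -8 + 18 = 10 dBV.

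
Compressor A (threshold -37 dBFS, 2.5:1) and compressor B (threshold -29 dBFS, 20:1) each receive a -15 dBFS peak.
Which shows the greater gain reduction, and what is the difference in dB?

B, by 0.1 dB

A: 22 dB over, compressed to 8.8 dB over, so 13.2 dB of GR.
B: 14 dB over, compressed to 0.7 dB over, so 13.3 dB of GR.
B applies 0.1 dB more gain reduction.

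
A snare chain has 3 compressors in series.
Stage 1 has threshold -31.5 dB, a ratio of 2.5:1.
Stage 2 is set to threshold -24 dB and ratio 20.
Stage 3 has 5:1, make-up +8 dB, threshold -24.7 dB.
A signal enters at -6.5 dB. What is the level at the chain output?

Stage 1: overshoot 25 dB → 25/2.5 = 10 dB → -21.5 dB.
Stage 2: 2.5 dB above -24 dB, reduced 20:1 to 0.125 dB above → -23.875 dB.
Stage 3: overshoot 0.825 dB → 0.825/5 = 0.165 dB → -24.535 dB; +8 dB make-up → -16.535 dB.

-16.535 dB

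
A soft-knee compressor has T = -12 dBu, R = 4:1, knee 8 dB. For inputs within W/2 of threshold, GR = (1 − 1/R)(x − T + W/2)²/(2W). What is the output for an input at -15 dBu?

-15.046875 dBu

x − T + W/2 = -15 − (-12) + 4 = 1.
GR = (1 − 1/4) × 1² / 16 = 0.75 × 1 / 16 = 0.046875 dB.
Output = -15 − 0.046875 = -15.046875 dBu.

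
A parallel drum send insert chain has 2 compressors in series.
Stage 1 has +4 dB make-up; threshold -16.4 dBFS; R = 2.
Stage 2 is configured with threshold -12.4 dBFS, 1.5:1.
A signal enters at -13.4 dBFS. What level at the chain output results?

-11.4 dBFS

Stage 1: -13.4 dBFS is 3 dB over -16.4 dBFS; at 2:1 that becomes 1.5 dB over, giving -14.9 dBFS; +4 dB make-up → -10.9 dBFS.
Stage 2: 1.5 dB above -12.4 dBFS, reduced 1.5:1 to 1 dB above → -11.4 dBFS.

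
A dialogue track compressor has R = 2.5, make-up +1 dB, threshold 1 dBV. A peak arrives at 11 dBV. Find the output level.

6 dBV

The input is 10 dB above the 1 dBV threshold.
The 10 dB excess becomes 4 dB after 2.5:1 reduction.
That puts the output at 5 dBV; make-up adds 1 dB, giving 6 dBV.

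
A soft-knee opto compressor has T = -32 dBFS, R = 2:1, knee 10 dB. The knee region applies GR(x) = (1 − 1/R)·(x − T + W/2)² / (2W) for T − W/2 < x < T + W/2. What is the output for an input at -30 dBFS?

-31.225 dBFS

x − T + W/2 = -30 − (-32) + 5 = 7.
GR = (1 − 1/2) × 7² / 20 = 0.5 × 49 / 20 = 1.225 dB.
Output = -30 − 1.225 = -31.225 dBFS.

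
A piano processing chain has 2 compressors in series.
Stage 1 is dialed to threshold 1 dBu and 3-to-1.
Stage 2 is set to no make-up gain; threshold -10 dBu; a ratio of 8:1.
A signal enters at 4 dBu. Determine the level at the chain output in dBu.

Stage 1: overshoot 3 dB → 3/3 = 1 dB → 2 dBu.
Stage 2: 2 dBu is 12 dB over -10 dBu; at 8:1 that becomes 1.5 dB over, giving -8.5 dBu.

-8.5 dBu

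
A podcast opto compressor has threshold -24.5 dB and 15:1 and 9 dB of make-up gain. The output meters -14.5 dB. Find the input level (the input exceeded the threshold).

-9.5 dB

Stripping the +9 dB make-up gives -23.5 dB at the gain stage.
That's 1 dB above the -24.5 dB threshold.
Undo the ratio: input overshoot = 1 × 15 = 15 dB, giving input = -9.5 dB.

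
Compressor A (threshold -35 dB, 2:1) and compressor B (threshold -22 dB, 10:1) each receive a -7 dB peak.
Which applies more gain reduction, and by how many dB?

A: GR = 28 − 28/2 = 14 dB.
B: GR = 15 − 15/10 = 13.5 dB.
Difference: 0.5 dB in favour of A.

A, by 0.5 dB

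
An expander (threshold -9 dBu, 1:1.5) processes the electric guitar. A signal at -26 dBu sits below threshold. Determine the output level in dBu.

Undershoot = (-9) − (-26) = 17 dB.
At 1:1.5, that expands to 25.5 dB under threshold.
Output = -9 − 25.5 = -34.5 dBu.

-34.5 dBu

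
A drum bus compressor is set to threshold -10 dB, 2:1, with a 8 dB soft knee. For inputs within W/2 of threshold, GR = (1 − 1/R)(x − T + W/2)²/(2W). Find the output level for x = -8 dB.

x − T + W/2 = -8 − (-10) + 4 = 6.
GR = (1 − 1/2) × 6² / 16 = 0.5 × 36 / 16 = 1.125 dB.
Output = -8 − 1.125 = -9.125 dB.

-9.125 dB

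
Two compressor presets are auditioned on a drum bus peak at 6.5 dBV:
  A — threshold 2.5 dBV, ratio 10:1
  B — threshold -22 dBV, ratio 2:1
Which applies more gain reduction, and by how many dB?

B, by 10.65 dB

A: GR = 4 − 4/10 = 3.6 dB.
B: GR = 28.5 − 28.5/2 = 14.25 dB.
Difference: 10.65 dB in favour of B.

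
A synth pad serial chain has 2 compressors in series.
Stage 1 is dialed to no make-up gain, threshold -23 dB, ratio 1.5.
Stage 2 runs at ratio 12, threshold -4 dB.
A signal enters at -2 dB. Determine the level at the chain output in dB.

Stage 1: 21 dB above -23 dB, reduced 1.5:1 to 14 dB above → -9 dB.
Stage 2: below threshold (-9 ≤ -4); passes unchanged; output -9 dB.

-9 dB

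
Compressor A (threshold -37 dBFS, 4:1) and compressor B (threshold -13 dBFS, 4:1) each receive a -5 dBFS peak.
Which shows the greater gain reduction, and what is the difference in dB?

A, by 18 dB

A: overshoot 32 dB → output overshoot 8 dB → GR 24 dB.
B: overshoot 8 dB → output overshoot 2 dB → GR 6 dB.
A applies 18 dB more gain reduction.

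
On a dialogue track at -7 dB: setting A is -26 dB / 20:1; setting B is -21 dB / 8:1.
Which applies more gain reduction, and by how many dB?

A: GR = 19 − 19/20 = 18.05 dB.
B: GR = 14 − 14/8 = 12.25 dB.
A applies 5.8 dB more gain reduction.

A, by 5.8 dB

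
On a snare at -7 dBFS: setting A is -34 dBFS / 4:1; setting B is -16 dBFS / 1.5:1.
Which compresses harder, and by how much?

A: 27 dB over, compressed to 6.75 dB over, so 20.25 dB of GR.
B: 9 dB over, compressed to 6 dB over, so 3 dB of GR.
Difference: 17.25 dB in favour of A.

A, by 17.25 dB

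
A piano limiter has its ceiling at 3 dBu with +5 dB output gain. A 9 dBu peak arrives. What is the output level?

At ∞:1, everything above 3 dBu is held at the ceiling.
Output gain then adds 5 dB: 3 + 5 = 8 dBu.

8 dBu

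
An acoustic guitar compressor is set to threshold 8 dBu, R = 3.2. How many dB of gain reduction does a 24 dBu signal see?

24 dBu exceeds the threshold by 16 dB.
At 3.2:1, output sits 16/3.2 = 5 dB above threshold.
So the signal is attenuated by 16 − 5 = 11 dB.

11 dB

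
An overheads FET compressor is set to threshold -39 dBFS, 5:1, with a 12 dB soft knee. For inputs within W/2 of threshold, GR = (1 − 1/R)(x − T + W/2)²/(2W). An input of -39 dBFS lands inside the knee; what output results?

x − T + W/2 = -39 − (-39) + 6 = 6.
GR = (1 − 1/5) × 6² / 24 = 0.8 × 36 / 24 = 1.2 dB.
Output = -39 − 1.2 = -40.2 dBFS.

-40.2 dBFS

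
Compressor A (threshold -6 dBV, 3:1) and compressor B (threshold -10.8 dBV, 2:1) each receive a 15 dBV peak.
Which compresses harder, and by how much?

A: overshoot 21 dB → output overshoot 7 dB → GR 14 dB.
B: overshoot 25.8 dB → output overshoot 12.9 dB → GR 12.9 dB.
Difference: 1.1 dB in favour of A.

A, by 1.1 dB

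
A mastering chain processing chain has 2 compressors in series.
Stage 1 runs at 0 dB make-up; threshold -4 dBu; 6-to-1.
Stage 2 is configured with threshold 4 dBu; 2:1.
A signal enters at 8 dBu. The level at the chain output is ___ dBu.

-2 dBu

Stage 1: 12 dB above -4 dBu, reduced 6:1 to 2 dB above → -2 dBu.
Stage 2: below threshold (-2 ≤ 4); passes unchanged; output -2 dBu.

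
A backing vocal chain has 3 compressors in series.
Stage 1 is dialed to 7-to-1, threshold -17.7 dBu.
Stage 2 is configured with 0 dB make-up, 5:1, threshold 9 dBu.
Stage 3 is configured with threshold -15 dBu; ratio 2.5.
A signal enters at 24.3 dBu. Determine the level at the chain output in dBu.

Stage 1: 42 dB above -17.7 dBu, reduced 7:1 to 6 dB above → -11.7 dBu.
Stage 2: -11.7 dBu is at or below the 9 dBu threshold — no compression; output -11.7 dBu.
Stage 3: 3.3 dB above -15 dBu, reduced 2.5:1 to 1.32 dB above → -13.68 dBu.

-13.68 dBu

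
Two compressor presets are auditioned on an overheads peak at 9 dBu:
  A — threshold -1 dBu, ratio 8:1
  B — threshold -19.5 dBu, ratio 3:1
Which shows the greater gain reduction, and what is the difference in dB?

A: GR = 10 − 10/8 = 8.75 dB.
B: GR = 28.5 − 28.5/3 = 19 dB.
B reduces 10.25 dB more.

B, by 10.25 dB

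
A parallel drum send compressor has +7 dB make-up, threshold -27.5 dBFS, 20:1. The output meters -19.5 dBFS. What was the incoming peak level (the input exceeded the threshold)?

Remove make-up: -19.5 − 7 = -26.5 dBFS.
Post-compression overshoot = -26.5 − (-27.5) = 1 dB.
Undo the ratio: input overshoot = 1 × 20 = 20 dB, giving input = -7.5 dBFS.

-7.5 dBFS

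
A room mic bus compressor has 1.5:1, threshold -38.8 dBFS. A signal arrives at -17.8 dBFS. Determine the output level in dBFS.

-24.8 dBFS

-17.8 dBFS sits 21 dB over threshold.
1.5:1 compression reduces that to 21/1.5 = 14 dB over.
That puts the output at -24.8 dBFS.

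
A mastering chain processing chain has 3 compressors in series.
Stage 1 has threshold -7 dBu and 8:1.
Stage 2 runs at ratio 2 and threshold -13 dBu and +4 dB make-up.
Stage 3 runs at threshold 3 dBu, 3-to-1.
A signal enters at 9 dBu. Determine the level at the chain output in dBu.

-5 dBu

Stage 1: 9 dBu is 16 dB over -7 dBu; at 8:1 that becomes 2 dB over, giving -5 dBu.
Stage 2: -5 dBu is 8 dB over -13 dBu; at 2:1 that becomes 4 dB over, giving -9 dBu; +4 dB make-up → -5 dBu.
Stage 3: -5 dBu ≤ 3 dBu, so stage 3 doesn't engage; output -5 dBu.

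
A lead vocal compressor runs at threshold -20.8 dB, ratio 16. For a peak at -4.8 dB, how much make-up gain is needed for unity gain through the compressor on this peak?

The peak compresses to -20.8 + 16/16 = -19.8 dB.
To reach -4.8 dB requires -4.8 − (-19.8) = 15 dB of make-up.

15 dB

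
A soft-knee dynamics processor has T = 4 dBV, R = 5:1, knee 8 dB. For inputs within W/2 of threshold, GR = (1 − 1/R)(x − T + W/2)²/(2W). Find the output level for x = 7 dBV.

x − T + W/2 = 7 − 4 + 4 = 7.
GR = (1 − 1/5) × 7² / 16 = 0.8 × 49 / 16 = 2.45 dB.
Output = 7 − 2.45 = 4.55 dBV.

4.55 dBV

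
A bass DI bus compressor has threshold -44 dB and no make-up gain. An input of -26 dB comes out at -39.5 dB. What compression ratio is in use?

Input overshoot = -26 − (-44) = 18 dB; output overshoot = -39.5 − (-44) = 4.5 dB.
Ratio = 18 / 4.5 = 4.

4:1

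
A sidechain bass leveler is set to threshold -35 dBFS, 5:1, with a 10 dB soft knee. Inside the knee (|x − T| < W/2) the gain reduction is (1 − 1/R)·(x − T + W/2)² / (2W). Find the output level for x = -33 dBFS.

-34.96 dBFS

x − T + W/2 = -33 − (-35) + 5 = 7.
GR = (1 − 1/5) × 7² / 20 = 0.8 × 49 / 20 = 1.96 dB.
Output = -33 − 1.96 = -34.96 dBFS.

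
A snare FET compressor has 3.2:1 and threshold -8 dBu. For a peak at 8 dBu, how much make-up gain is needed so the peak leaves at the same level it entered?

Overshoot 16 dB → 16/3.2 = 5 dB after compression, so the compressed level is -8 + 5 = -3 dBu.
Make-up = target − compressed = 8 − (-3) = 11 dB.

11 dB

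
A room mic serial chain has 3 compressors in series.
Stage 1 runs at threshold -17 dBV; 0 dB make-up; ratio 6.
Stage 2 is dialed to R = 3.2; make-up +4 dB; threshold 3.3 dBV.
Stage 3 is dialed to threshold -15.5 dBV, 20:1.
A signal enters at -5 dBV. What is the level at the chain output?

-15.275 dBV

Stage 1: overshoot 12 dB → 12/6 = 2 dB → -15 dBV.
Stage 2: below threshold (-15 ≤ 3.3); passes unchanged; make-up brings it to -11 dBV.
Stage 3: overshoot 4.5 dB → 4.5/20 = 0.225 dB → -15.275 dBV.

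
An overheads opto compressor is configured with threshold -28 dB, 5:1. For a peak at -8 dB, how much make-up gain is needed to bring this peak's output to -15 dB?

The peak compresses to -28 + 20/5 = -24 dB.
To reach -15 dB requires -15 − (-24) = 9 dB of make-up.

9 dB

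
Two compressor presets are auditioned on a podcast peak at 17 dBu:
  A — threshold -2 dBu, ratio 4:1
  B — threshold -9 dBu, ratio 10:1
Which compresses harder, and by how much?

B, by 9.15 dB

A: GR = 19 − 19/4 = 14.25 dB.
B: GR = 26 − 26/10 = 23.4 dB.
B reduces 9.15 dB more.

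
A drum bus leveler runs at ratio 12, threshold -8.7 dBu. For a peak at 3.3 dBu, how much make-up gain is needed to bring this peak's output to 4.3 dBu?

Overshoot 12 dB → 12/12 = 1 dB after compression, so the compressed level is -8.7 + 1 = -7.7 dBu.
Make-up = target − compressed = 4.3 − (-7.7) = 12 dB.

12 dB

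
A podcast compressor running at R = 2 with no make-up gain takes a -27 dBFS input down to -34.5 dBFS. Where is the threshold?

-42 dBFS

Let T be the threshold. Output overshoot = (input overshoot)/R, so -34.5 − T = (-27 − T)/2.
2·(-34.5 − T) = -27 − T → 1·T = -69 − (-27) = -42.
T = -42/1 = -42 dBFS.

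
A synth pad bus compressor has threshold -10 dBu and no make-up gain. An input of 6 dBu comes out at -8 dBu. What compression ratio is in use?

Input overshoot = 6 − (-10) = 16 dB; output overshoot = -8 − (-10) = 2 dB.
Ratio = 16 / 2 = 8.

8:1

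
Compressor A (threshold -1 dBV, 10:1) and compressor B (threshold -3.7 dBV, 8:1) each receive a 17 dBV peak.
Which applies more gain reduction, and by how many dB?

A: overshoot 18 dB → output overshoot 1.8 dB → GR 16.2 dB.
B: overshoot 20.7 dB → output overshoot 2.5875 dB → GR 18.1125 dB.
B applies 1.9125 dB more gain reduction.

B, by 1.9125 dB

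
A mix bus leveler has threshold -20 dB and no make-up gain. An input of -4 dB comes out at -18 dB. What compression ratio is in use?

Input overshoot = -4 − (-20) = 16 dB; output overshoot = -18 − (-20) = 2 dB.
Ratio = 16 / 2 = 8.

8:1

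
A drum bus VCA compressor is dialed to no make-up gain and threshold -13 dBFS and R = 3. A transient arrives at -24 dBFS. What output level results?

-24 dBFS

-24 dBFS is 11 dB below the -13 dBFS threshold, so no gain reduction is applied.
Output = input = -24 dBFS.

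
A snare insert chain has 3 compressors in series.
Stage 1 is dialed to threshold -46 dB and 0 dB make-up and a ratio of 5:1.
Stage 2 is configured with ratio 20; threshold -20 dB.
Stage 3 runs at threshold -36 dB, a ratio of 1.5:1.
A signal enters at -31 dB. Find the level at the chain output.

Stage 1: -31 dB is 15 dB over -46 dB; at 5:1 that becomes 3 dB over, giving -43 dB.
Stage 2: -43 dB is at or below the -20 dB threshold — no compression; output -43 dB.
Stage 3: -43 dB is at or below the -36 dB threshold — no compression; output -43 dB.

-43 dB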